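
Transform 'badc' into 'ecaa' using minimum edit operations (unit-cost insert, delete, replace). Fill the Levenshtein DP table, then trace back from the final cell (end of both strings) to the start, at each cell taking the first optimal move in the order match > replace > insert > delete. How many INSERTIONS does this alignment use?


Edit distance = 4. Backtracking from cell (4, 4) with preference match > replace > insert > delete,
then listing the resulting alignment 'badc' -> 'ecaa' left to right:
  Step 1: replace b->e
  Step 2: replace a->c
  Step 3: replace d->a
  Step 4: replace c->a
Total insertions: 0

0


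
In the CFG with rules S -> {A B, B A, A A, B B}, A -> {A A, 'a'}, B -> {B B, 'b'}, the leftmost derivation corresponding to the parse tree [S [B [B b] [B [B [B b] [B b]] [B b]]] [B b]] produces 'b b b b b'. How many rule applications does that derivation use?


Every bracketed nonterminal node [X ...] in the tree is produced by exactly one rule application.
Reading the tree off as a leftmost derivation:
  Step 1: S  =>  B B   (applied S -> B B)
  Step 2: B B  =>  B B B   (applied B -> B B)
  Step 3: B B B  =>  b B B   (applied B -> b)
  Step 4: b B B  =>  b B B B   (applied B -> B B)
  Step 5: b B B B  =>  b B B B B   (applied B -> B B)
  Step 6: b B B B B  =>  b b B B B   (applied B -> b)
  Step 7: b b B B B  =>  b b b B B   (applied B -> b)
  Step 8: b b b B B  =>  b b b b B   (applied B -> b)
  Step 9: b b b b B  =>  b b b b b   (applied B -> b)
Final yield: b b b b b
Total rewrite steps: 9

9


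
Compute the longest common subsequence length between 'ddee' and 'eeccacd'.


DP table for LCS of 'ddee' and 'eeccacd':
       e  e  c  c  a  c  d
    0  0  0  0  0  0  0  0
  d 0  0  0  0  0  0  0  1
  d 0  0  0  0  0  0  0  1
  e 0  1  1  1  1  1  1  1
  e 0  1  2  2  2  2  2  2
LCS: 'ee'
LCS length = 2

2


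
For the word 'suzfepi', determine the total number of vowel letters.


Scanning each character of 'suzfepi':
  Position 1: 's' -> consonant (running count: 0)
  Position 2: 'u' -> vowel (running count: 1)
  Position 3: 'z' -> consonant (running count: 1)
  Position 4: 'f' -> consonant (running count: 1)
  Position 5: 'e' -> vowel (running count: 2)
  Position 6: 'p' -> consonant (running count: 2)
  Position 7: 'i' -> vowel (running count: 3)
Total vowels: 3

3


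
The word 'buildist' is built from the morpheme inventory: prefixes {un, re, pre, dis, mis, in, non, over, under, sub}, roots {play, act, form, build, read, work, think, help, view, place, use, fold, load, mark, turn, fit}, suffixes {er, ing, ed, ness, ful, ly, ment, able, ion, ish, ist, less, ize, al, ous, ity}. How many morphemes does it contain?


Segmenting 'buildist' against the inventory:
  'build' -> root (morpheme 1)
  'ist' -> suffix (morpheme 2)
Total morphemes: 2

2


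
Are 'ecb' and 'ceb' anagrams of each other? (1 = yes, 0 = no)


Sort characters of 'ecb': 'bce'
Sort characters of 'ceb': 'bce'
Sorted forms match -> they ARE anagrams
Result: 1

1


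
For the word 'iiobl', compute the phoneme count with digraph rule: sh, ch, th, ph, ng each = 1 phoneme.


Parsing 'iiobl' greedily, digraphs first:
  'i' -> vowel phoneme (phonemes so far: 1)
  'i' -> vowel phoneme (phonemes so far: 2)
  'o' -> vowel phoneme (phonemes so far: 3)
  'b' -> consonant phoneme (phonemes so far: 4)
  'l' -> consonant phoneme (phonemes so far: 5)
Total phonemes: 5

5


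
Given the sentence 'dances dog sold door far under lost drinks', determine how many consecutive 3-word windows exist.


Word trigrams from [8] words:
  Trigram 1: (dances dog sold)
  Trigram 2: (dog sold door)
  Trigram 3: (sold door far)
  Trigram 4: (door far under)
  Trigram 5: (far under lost)
  Trigram 6: (under lost drinks)
Total word trigrams: 8 - 2 = 6

6


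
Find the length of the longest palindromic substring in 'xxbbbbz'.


Scanning 'xxbbbbz' for palindromic substrings.
Substring at positions 2-5: 'bbbb'.
Check: reverse('bbbb') = 'bbbb' -> palindrome confirmed.
Neighbouring characters ('x' / 'z') break symmetry, so it cannot extend further.
No longer palindromic substring exists; longest length = 4

4


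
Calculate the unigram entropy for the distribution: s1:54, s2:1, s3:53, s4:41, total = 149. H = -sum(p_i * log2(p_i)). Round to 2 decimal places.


Computing entropy H = -sum(p_i * log2(p_i)):
  s1: p = 54/149 = 0.3624, -p*log2(p) = 0.5307
  s2: p = 1/149 = 0.0067, -p*log2(p) = 0.0485
  s3: p = 53/149 = 0.3557, -p*log2(p) = 0.5304
  s4: p = 41/149 = 0.2752, -p*log2(p) = 0.5123
H = sum of terms = 1.6219
Rounded to 2 decimals: 1.62

1.62


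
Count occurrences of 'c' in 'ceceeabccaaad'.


Scanning 'ceceeabccaaad' for 'c':
  Position 0: 'c' -> MATCH (count: 1)
  Position 2: 'c' -> MATCH (count: 2)
  Position 7: 'c' -> MATCH (count: 3)
  Position 8: 'c' -> MATCH (count: 4)
Total occurrences of 'c': 4

4


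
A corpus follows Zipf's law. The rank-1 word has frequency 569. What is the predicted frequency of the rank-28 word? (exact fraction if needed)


Zipf's law: freq(rank) = f1 / rank
f1 = 569, rank = 28
freq = 569 / 28
GCD(569, 28) = 1
Simplified: 569/28

569/28


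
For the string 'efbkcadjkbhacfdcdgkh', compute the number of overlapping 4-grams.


String 'efbkcadjkbhacfdcdgkh' has length L = 20.
Number of overlapping n-grams = L - n + 1
Substituting: 20 - 4 + 1 = 17

17


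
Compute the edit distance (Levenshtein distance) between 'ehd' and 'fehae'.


Building DP table for s1='ehd' (len 3) and s2='fehae' (len 5):
       f  e  h  a  e
    0  1  2  3  4  5
  e 1  1  1  2  3  4
  h 2  2  2  1  2  3
  d 3  3  3  2  2  3
Edit distance = dp[3][5] = 3

3


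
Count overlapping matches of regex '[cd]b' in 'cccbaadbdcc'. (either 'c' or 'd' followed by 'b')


Pattern: [cd]b means either 'c' or 'd' followed by 'b'.
Scanning 'cccbaadbdcc' position-by-position:
  Pos 0: window 'cc' -> no
  Pos 1: window 'cc' -> no
  Pos 2: window 'cb' -> MATCH
  Pos 3: window 'ba' -> no
  Pos 4: window 'aa' -> no
  Pos 5: window 'ad' -> no
  Pos 6: window 'db' -> MATCH
  Pos 7: window 'bd' -> no
  Pos 8: window 'dc' -> no
  Pos 9: window 'cc' -> no
  Pos 10: window 'c' -> no
Total matches: 2

2


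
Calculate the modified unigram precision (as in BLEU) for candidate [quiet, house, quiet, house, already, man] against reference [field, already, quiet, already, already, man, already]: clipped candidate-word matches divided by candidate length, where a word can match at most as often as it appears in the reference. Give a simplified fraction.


Reference word counts: {'already': 4, 'field': 1, 'man': 1, 'quiet': 1}
Checking each candidate word (with clipping):
  'quiet' -> in reference (ref count 1, used 1/1) -> match (matches: 1)
  'house' -> not in reference -> no match (matches: 1)
  'quiet' -> ref count 1 already used up (1/1) -> clipped, no match (matches: 1)
  'house' -> not in reference -> no match (matches: 1)
  'already' -> in reference (ref count 4, used 1/4) -> match (matches: 2)
  'man' -> in reference (ref count 1, used 1/1) -> match (matches: 3)
Clipped matches: 3, Candidate length: 6
Precision = 3/6 = 1/2

1/2


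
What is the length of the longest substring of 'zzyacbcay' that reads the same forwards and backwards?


Scanning 'zzyacbcay' for palindromic substrings.
Substring at positions 2-8: 'yacbcay'.
Check: reverse('yacbcay') = 'yacbcay' -> palindrome confirmed.
Neighbouring characters ('z' / '-') break symmetry, so it cannot extend further.
No longer palindromic substring exists; longest length = 7

7


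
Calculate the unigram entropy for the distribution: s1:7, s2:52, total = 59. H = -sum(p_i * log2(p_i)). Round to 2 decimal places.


Computing entropy H = -sum(p_i * log2(p_i)):
  s1: p = 7/59 = 0.1186, -p*log2(p) = 0.3649
  s2: p = 52/59 = 0.8814, -p*log2(p) = 0.1606
H = sum of terms = 0.5255
Rounded to 2 decimals: 0.53

0.53


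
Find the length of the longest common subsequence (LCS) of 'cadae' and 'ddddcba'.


DP table for LCS of 'cadae' and 'ddddcba':
       d  d  d  d  c  b  a
    0  0  0  0  0  0  0  0
  c 0  0  0  0  0  1  1  1
  a 0  0  0  0  0  1  1  2
  d 0  1  1  1  1  1  1  2
  a 0  1  1  1  1  1  1  2
  e 0  1  1  1  1  1  1  2
LCS: 'ca'
LCS length = 2

2


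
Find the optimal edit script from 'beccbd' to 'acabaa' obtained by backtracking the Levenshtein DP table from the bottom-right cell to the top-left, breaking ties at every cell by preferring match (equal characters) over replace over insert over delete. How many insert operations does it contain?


Edit distance = 5. Backtracking from cell (6, 6) with preference match > replace > insert > delete,
then listing the resulting alignment 'beccbd' -> 'acabaa' left to right:
  Step 1: delete 'b'
  Step 2: replace e->a
  Step 3: keep 'c'
  Step 4: replace c->a
  Step 5: keep 'b'
  Step 6: insert 'a' [insertion #1]
  Step 7: replace d->a
Total insertions: 1

1


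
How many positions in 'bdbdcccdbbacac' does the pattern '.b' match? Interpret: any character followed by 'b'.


Pattern: .b means any character followed by 'b'.
Scanning 'bdbdcccdbbacac' position-by-position:
  Pos 0: window 'bd' -> no
  Pos 1: window 'db' -> MATCH
  Pos 2: window 'bd' -> no
  Pos 3: window 'dc' -> no
  Pos 4: window 'cc' -> no
  Pos 5: window 'cc' -> no
  Pos 6: window 'cd' -> no
  Pos 7: window 'db' -> MATCH
  Pos 8: window 'bb' -> MATCH
  Pos 9: window 'ba' -> no
  Pos 10: window 'ac' -> no
  Pos 11: window 'ca' -> no
  Pos 12: window 'ac' -> no
  Pos 13: window 'c' -> no
Total matches: 3

3


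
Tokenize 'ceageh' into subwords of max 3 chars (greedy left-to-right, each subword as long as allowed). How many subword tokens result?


'ceageh' has 6 characters.
Chunking with max size 3:
  Chunk 1: 'cea' (positions 0-2)
  Chunk 2: 'geh' (positions 3-5)
Total chunks: ceil(6 / 3) = 2

2


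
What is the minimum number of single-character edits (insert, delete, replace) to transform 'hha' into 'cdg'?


Building DP table for s1='hha' (len 3) and s2='cdg' (len 3):
       c  d  g
    0  1  2  3
  h 1  1  2  3
  h 2  2  2  3
  a 3  3  3  3
Edit distance = dp[3][3] = 3

3


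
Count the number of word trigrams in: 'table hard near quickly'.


Word trigrams from [4] words:
  Trigram 1: (table hard near)
  Trigram 2: (hard near quickly)
Total word trigrams: 4 - 2 = 2

2


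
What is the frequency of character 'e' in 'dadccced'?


Scanning 'dadccced' for 'e':
  Position 6: 'e' -> MATCH (count: 1)
Total occurrences of 'e': 1

1


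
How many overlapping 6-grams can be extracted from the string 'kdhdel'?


String 'kdhdel' has length L = 6.
Number of overlapping n-grams = L - n + 1
Substituting: 6 - 6 + 1 = 1

1


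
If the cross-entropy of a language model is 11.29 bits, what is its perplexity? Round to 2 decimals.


Perplexity formula: PP = 2^H
H = 11.29
PP = 2^11.29
Decompose: 2^11.29 = 2^11 * 2^0.29
2^11 = 2048, 2^0.29 ~ 1.2226403
PP ~ 2048 * 1.2226403 = 2503.9673344
Rounded to 2 decimals: 2503.97

2503.97


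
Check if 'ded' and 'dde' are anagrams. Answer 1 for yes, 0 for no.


Sort characters of 'ded': 'dde'
Sort characters of 'dde': 'dde'
Sorted forms match -> they ARE anagrams
Result: 1

1


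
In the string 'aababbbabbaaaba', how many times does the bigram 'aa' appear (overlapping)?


Scanning 'aababbbabbaaaba' for bigram 'aa':
  Position 0: 'aa' -> MATCH
  Position 1: 'ab' -> no
  Position 2: 'ba' -> no
  Position 3: 'ab' -> no
  Position 4: 'bb' -> no
  Position 5: 'bb' -> no
  Position 6: 'ba' -> no
  Position 7: 'ab' -> no
  Position 8: 'bb' -> no
  Position 9: 'ba' -> no
  Position 10: 'aa' -> MATCH
  Position 11: 'aa' -> MATCH
  Position 12: 'ab' -> no
  Position 13: 'ba' -> no
Total matches: 3

3


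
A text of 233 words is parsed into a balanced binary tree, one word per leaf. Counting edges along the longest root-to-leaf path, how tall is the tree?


In a balanced binary tree with n leaves the deepest leaf is ceil(log2(n)) edges below the root.
log2(233) = 7.8642
ceil(7.8642) = 8
height (edges) = 8

8


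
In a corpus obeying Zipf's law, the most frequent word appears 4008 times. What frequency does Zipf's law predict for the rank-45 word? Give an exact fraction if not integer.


Zipf's law: freq(rank) = f1 / rank
f1 = 4008, rank = 45
freq = 4008 / 45
GCD(4008, 45) = 3
Simplified: 1336/15

1336/15


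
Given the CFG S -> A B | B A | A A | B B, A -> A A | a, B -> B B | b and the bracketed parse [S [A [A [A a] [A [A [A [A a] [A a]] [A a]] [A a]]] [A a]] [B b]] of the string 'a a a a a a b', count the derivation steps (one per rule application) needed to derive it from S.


Every bracketed nonterminal node [X ...] in the tree is produced by exactly one rule application.
Reading the tree off as a leftmost derivation:
  Step 1: S  =>  A B   (applied S -> A B)
  Step 2: A B  =>  A A B   (applied A -> A A)
  Step 3: A A B  =>  A A A B   (applied A -> A A)
  Step 4: A A A B  =>  a A A B   (applied A -> a)
  Step 5: a A A B  =>  a A A A B   (applied A -> A A)
  Step 6: a A A A B  =>  a A A A A B   (applied A -> A A)
  Step 7: a A A A A B  =>  a A A A A A B   (applied A -> A A)
  Step 8: a A A A A A B  =>  a a A A A A B   (applied A -> a)
  Step 9: a a A A A A B  =>  a a a A A A B   (applied A -> a)
  Step 10: a a a A A A B  =>  a a a a A A B   (applied A -> a)
  Step 11: a a a a A A B  =>  a a a a a A B   (applied A -> a)
  Step 12: a a a a a A B  =>  a a a a a a B   (applied A -> a)
  Step 13: a a a a a a B  =>  a a a a a a b   (applied B -> b)
Final yield: a a a a a a b
Total rewrite steps: 13

13


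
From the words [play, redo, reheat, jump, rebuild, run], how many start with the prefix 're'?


Checking each word for prefix 're':
  'play' -> no (count: 0)
  'redo' -> YES, starts with 're' (count: 1)
  'reheat' -> YES, starts with 're' (count: 2)
  'jump' -> no (count: 2)
  'rebuild' -> YES, starts with 're' (count: 3)
  'run' -> no (count: 3)
Total with prefix 're': 3

3


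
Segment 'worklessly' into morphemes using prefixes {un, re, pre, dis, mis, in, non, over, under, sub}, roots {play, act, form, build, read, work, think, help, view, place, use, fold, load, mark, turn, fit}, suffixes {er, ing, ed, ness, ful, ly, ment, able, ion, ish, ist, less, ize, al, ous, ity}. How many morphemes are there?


Segmenting 'worklessly' against the inventory:
  'work' -> root (morpheme 1)
  'less' -> suffix (morpheme 2)
  'ly' -> suffix (morpheme 3)
Total morphemes: 3

3


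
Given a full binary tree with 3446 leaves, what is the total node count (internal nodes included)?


Leaf nodes (terminals): 3446
Internal nodes = n - 1 = 3446 - 1 = 3445
Total = leaves + internal = 3446 + 3445 = 6891

6891


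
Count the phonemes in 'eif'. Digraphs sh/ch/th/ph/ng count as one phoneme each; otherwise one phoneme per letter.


Parsing 'eif' greedily, digraphs first:
  'e' -> vowel phoneme (phonemes so far: 1)
  'i' -> vowel phoneme (phonemes so far: 2)
  'f' -> consonant phoneme (phonemes so far: 3)
Total phonemes: 3

3


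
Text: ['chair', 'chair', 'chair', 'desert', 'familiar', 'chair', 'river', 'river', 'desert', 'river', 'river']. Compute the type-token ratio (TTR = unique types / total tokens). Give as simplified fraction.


Tokens: 11
Unique types: ('chair', 'desert', 'familiar', 'river') = 4
TTR = 4/11
Already in lowest terms.

4/11


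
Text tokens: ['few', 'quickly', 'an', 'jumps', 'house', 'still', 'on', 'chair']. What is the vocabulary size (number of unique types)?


Listing all tokens and tracking unique types:
  Token 1: 'few' -> NEW (unique so far: 1)
  Token 2: 'quickly' -> NEW (unique so far: 2)
  Token 3: 'an' -> NEW (unique so far: 3)
  Token 4: 'jumps' -> NEW (unique so far: 4)
  Token 5: 'house' -> NEW (unique so far: 5)
  Token 6: 'still' -> NEW (unique so far: 6)
  Token 7: 'on' -> NEW (unique so far: 7)
  Token 8: 'chair' -> NEW (unique so far: 8)
Unique types: ('an', 'chair', 'few', 'house', 'jumps', 'on', 'quickly', 'still')
Vocabulary size: 8

8


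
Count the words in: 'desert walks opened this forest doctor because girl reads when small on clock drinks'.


Counting words by splitting on spaces:
  Word 1: 'desert'
  Word 2: 'walks'
  Word 3: 'opened'
  Word 4: 'this'
  Word 5: 'forest'
  Word 6: 'doctor'
  Word 7: 'because'
  Word 8: 'girl'
  Word 9: 'reads'
  Word 10: 'when'
  Word 11: 'small'
  Word 12: 'on'
  Word 13: 'clock'
  Word 14: 'drinks'
Total words: 14

14


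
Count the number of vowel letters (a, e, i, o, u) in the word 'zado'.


Scanning each character of 'zado':
  Position 1: 'z' -> consonant (running count: 0)
  Position 2: 'a' -> vowel (running count: 1)
  Position 3: 'd' -> consonant (running count: 1)
  Position 4: 'o' -> vowel (running count: 2)
Total vowels: 2

2


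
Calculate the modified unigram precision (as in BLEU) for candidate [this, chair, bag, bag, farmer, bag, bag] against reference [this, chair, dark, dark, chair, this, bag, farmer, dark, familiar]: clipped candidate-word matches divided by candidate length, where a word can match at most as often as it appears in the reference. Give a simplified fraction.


Reference word counts: {'bag': 1, 'chair': 2, 'dark': 3, 'familiar': 1, 'farmer': 1, 'this': 2}
Checking each candidate word (with clipping):
  'this' -> in reference (ref count 2, used 1/2) -> match (matches: 1)
  'chair' -> in reference (ref count 2, used 1/2) -> match (matches: 2)
  'bag' -> in reference (ref count 1, used 1/1) -> match (matches: 3)
  'bag' -> ref count 1 already used up (1/1) -> clipped, no match (matches: 3)
  'farmer' -> in reference (ref count 1, used 1/1) -> match (matches: 4)
  'bag' -> ref count 1 already used up (1/1) -> clipped, no match (matches: 4)
  'bag' -> ref count 1 already used up (1/1) -> clipped, no match (matches: 4)
Clipped matches: 4, Candidate length: 7
Precision = 4/7

4/7


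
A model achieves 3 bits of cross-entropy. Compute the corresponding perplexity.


Perplexity formula: PP = 2^H
H = 3
PP = 2^3
Steps: 2^1 = 2, 2^2 = 4, 2^3 = 8
PP = 8

8


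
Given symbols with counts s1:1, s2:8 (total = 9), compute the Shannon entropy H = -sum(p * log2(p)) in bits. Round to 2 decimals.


Computing entropy H = -sum(p_i * log2(p_i)):
  s1: p = 1/9 = 0.1111, -p*log2(p) = 0.3522
  s2: p = 8/9 = 0.8889, -p*log2(p) = 0.1510
H = sum of terms = 0.5032
Rounded to 2 decimals: 0.50

0.50


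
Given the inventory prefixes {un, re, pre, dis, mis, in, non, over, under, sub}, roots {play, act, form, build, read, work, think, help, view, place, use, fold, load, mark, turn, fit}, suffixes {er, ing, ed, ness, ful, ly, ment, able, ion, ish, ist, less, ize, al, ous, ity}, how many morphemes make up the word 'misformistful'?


Segmenting 'misformistful' against the inventory:
  'mis' -> prefix (morpheme 1)
  'form' -> root (morpheme 2)
  'ist' -> suffix (morpheme 3)
  'ful' -> suffix (morpheme 4)
Total morphemes: 4

4


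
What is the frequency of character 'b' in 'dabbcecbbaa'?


Scanning 'dabbcecbbaa' for 'b':
  Position 2: 'b' -> MATCH (count: 1)
  Position 3: 'b' -> MATCH (count: 2)
  Position 7: 'b' -> MATCH (count: 3)
  Position 8: 'b' -> MATCH (count: 4)
Total occurrences of 'b': 4

4


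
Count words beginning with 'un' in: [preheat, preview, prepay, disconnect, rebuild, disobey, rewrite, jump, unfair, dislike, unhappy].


Checking each word for prefix 'un':
  'preheat' -> no (count: 0)
  'preview' -> no (count: 0)
  'prepay' -> no (count: 0)
  'disconnect' -> no (count: 0)
  'rebuild' -> no (count: 0)
  'disobey' -> no (count: 0)
  'rewrite' -> no (count: 0)
  'jump' -> no (count: 0)
  'unfair' -> YES, starts with 'un' (count: 1)
  'dislike' -> no (count: 1)
  'unhappy' -> YES, starts with 'un' (count: 2)
Total with prefix 'un': 2

2


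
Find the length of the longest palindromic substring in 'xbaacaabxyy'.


Scanning 'xbaacaabxyy' for palindromic substrings.
Substring at positions 0-8: 'xbaacaabx'.
Check: reverse('xbaacaabx') = 'xbaacaabx' -> palindrome confirmed.
Neighbouring characters ('-' / 'y') break symmetry, so it cannot extend further.
No longer palindromic substring exists; longest length = 9

9


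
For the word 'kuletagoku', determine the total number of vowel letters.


Scanning each character of 'kuletagoku':
  Position 1: 'k' -> consonant (running count: 0)
  Position 2: 'u' -> vowel (running count: 1)
  Position 3: 'l' -> consonant (running count: 1)
  Position 4: 'e' -> vowel (running count: 2)
  Position 5: 't' -> consonant (running count: 2)
  Position 6: 'a' -> vowel (running count: 3)
  Position 7: 'g' -> consonant (running count: 3)
  Position 8: 'o' -> vowel (running count: 4)
  Position 9: 'k' -> consonant (running count: 4)
  Position 10: 'u' -> vowel (running count: 5)
Total vowels: 5

5


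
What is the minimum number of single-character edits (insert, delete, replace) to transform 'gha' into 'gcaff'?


Building DP table for s1='gha' (len 3) and s2='gcaff' (len 5):
       g  c  a  f  f
    0  1  2  3  4  5
  g 1  0  1  2  3  4
  h 2  1  1  2  3  4
  a 3  2  2  1  2  3
Edit distance = dp[3][5] = 3

3


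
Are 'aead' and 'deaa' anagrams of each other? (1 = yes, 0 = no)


Sort characters of 'aead': 'aade'
Sort characters of 'deaa': 'aade'
Sorted forms match -> they ARE anagrams
Result: 1

1


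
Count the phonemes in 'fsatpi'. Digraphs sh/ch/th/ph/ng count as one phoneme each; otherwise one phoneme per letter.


Parsing 'fsatpi' greedily, digraphs first:
  'f' -> consonant phoneme (phonemes so far: 1)
  's' -> consonant phoneme (phonemes so far: 2)
  'a' -> vowel phoneme (phonemes so far: 3)
  't' -> consonant phoneme (phonemes so far: 4)
  'p' -> consonant phoneme (phonemes so far: 5)
  'i' -> vowel phoneme (phonemes so far: 6)
Total phonemes: 6

6


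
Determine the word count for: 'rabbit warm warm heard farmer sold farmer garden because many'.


Counting words by splitting on spaces:
  Word 1: 'rabbit'
  Word 2: 'warm'
  Word 3: 'warm'
  Word 4: 'heard'
  Word 5: 'farmer'
  Word 6: 'sold'
  Word 7: 'farmer'
  Word 8: 'garden'
  Word 9: 'because'
  Word 10: 'many'
Total words: 10

10


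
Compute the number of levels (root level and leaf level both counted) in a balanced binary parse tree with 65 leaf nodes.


In a balanced binary tree with n leaves the deepest leaf is ceil(log2(n)) edges below the root,
so counting node levels inclusive of root and leaves gives ceil(log2(n)) + 1 levels.
log2(65) = 6.0224
ceil(6.0224) = 7
levels = 7 + 1 = 8

8


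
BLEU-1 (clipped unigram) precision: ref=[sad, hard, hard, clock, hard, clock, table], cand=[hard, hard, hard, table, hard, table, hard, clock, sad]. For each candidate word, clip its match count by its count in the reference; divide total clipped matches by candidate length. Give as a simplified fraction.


Reference word counts: {'clock': 2, 'hard': 3, 'sad': 1, 'table': 1}
Checking each candidate word (with clipping):
  'hard' -> in reference (ref count 3, used 1/3) -> match (matches: 1)
  'hard' -> in reference (ref count 3, used 2/3) -> match (matches: 2)
  'hard' -> in reference (ref count 3, used 3/3) -> match (matches: 3)
  'table' -> in reference (ref count 1, used 1/1) -> match (matches: 4)
  'hard' -> ref count 3 already used up (3/3) -> clipped, no match (matches: 4)
  'table' -> ref count 1 already used up (1/1) -> clipped, no match (matches: 4)
  'hard' -> ref count 3 already used up (3/3) -> clipped, no match (matches: 4)
  'clock' -> in reference (ref count 2, used 1/2) -> match (matches: 5)
  'sad' -> in reference (ref count 1, used 1/1) -> match (matches: 6)
Clipped matches: 6, Candidate length: 9
Precision = 6/9 = 2/3

2/3


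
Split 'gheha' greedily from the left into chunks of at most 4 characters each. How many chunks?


'gheha' has 5 characters.
Chunking with max size 4:
  Chunk 1: 'gheh' (positions 0-3)
  Chunk 2: 'a' (positions 4-4)
Total chunks: ceil(5 / 4) = 2

2


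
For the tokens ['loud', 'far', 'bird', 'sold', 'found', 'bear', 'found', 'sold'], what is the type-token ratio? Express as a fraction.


Tokens: 8
Unique types: ('bear', 'bird', 'far', 'found', 'loud', 'sold') = 6
TTR = 6/8
Simplify: divide both by 2 -> 3/4
TTR = 3/4

3/4


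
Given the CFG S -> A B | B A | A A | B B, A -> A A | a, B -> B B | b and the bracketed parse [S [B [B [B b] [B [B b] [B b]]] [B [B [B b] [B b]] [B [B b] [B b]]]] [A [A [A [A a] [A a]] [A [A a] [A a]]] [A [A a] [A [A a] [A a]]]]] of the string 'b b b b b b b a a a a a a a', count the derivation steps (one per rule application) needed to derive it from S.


Every bracketed nonterminal node [X ...] in the tree is produced by exactly one rule application.
Reading the tree off as a leftmost derivation:
  Step 1: S  =>  B A   (applied S -> B A)
  Step 2: B A  =>  B B A   (applied B -> B B)
  Step 3: B B A  =>  B B B A   (applied B -> B B)
  Step 4: B B B A  =>  b B B A   (applied B -> b)
  Step 5: b B B A  =>  b B B B A   (applied B -> B B)
  Step 6: b B B B A  =>  b b B B A   (applied B -> b)
  Step 7: b b B B A  =>  b b b B A   (applied B -> b)
  Step 8: b b b B A  =>  b b b B B A   (applied B -> B B)
  Step 9: b b b B B A  =>  b b b B B B A   (applied B -> B B)
  Step 10: b b b B B B A  =>  b b b b B B A   (applied B -> b)
  Step 11: b b b b B B A  =>  b b b b b B A   (applied B -> b)
  Step 12: b b b b b B A  =>  b b b b b B B A   (applied B -> B B)
  Step 13: b b b b b B B A  =>  b b b b b b B A   (applied B -> b)
  Step 14: b b b b b b B A  =>  b b b b b b b A   (applied B -> b)
  Step 15: b b b b b b b A  =>  b b b b b b b A A   (applied A -> A A)
  Step 16: b b b b b b b A A  =>  b b b b b b b A A A   (applied A -> A A)
  Step 17: b b b b b b b A A A  =>  b b b b b b b A A A A   (applied A -> A A)
  Step 18: b b b b b b b A A A A  =>  b b b b b b b a A A A   (applied A -> a)
  Step 19: b b b b b b b a A A A  =>  b b b b b b b a a A A   (applied A -> a)
  Step 20: b b b b b b b a a A A  =>  b b b b b b b a a A A A   (applied A -> A A)
  Step 21: b b b b b b b a a A A A  =>  b b b b b b b a a a A A   (applied A -> a)
  Step 22: b b b b b b b a a a A A  =>  b b b b b b b a a a a A   (applied A -> a)
  Step 23: b b b b b b b a a a a A  =>  b b b b b b b a a a a A A   (applied A -> A A)
  Step 24: b b b b b b b a a a a A A  =>  b b b b b b b a a a a a A   (applied A -> a)
  Step 25: b b b b b b b a a a a a A  =>  b b b b b b b a a a a a A A   (applied A -> A A)
  Step 26: b b b b b b b a a a a a A A  =>  b b b b b b b a a a a a a A   (applied A -> a)
  Step 27: b b b b b b b a a a a a a A  =>  b b b b b b b a a a a a a a   (applied A -> a)
Final yield: b b b b b b b a a a a a a a
Total rewrite steps: 27

27


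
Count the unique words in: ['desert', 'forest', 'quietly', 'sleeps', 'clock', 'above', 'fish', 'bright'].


Listing all tokens and tracking unique types:
  Token 1: 'desert' -> NEW (unique so far: 1)
  Token 2: 'forest' -> NEW (unique so far: 2)
  Token 3: 'quietly' -> NEW (unique so far: 3)
  Token 4: 'sleeps' -> NEW (unique so far: 4)
  Token 5: 'clock' -> NEW (unique so far: 5)
  Token 6: 'above' -> NEW (unique so far: 6)
  Token 7: 'fish' -> NEW (unique so far: 7)
  Token 8: 'bright' -> NEW (unique so far: 8)
Unique types: ('above', 'bright', 'clock', 'desert', 'fish', 'forest', 'quietly', 'sleeps')
Vocabulary size: 8

8


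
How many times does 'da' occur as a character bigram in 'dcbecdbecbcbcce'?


Scanning 'dcbecdbecbcbcce' for bigram 'da':
  Position 0: 'dc' -> no
  Position 1: 'cb' -> no
  Position 2: 'be' -> no
  Position 3: 'ec' -> no
  Position 4: 'cd' -> no
  Position 5: 'db' -> no
  Position 6: 'be' -> no
  Position 7: 'ec' -> no
  Position 8: 'cb' -> no
  Position 9: 'bc' -> no
  Position 10: 'cb' -> no
  Position 11: 'bc' -> no
  Position 12: 'cc' -> no
  Position 13: 'ce' -> no
Total matches: 0

0


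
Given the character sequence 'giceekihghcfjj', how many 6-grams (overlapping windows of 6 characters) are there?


String 'giceekihghcfjj' has length L = 14.
Number of overlapping n-grams = L - n + 1
Substituting: 14 - 6 + 1 = 9

9


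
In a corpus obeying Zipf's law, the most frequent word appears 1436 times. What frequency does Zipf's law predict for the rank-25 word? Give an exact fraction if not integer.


Zipf's law: freq(rank) = f1 / rank
f1 = 1436, rank = 25
freq = 1436 / 25
GCD(1436, 25) = 1
Simplified: 1436/25

1436/25


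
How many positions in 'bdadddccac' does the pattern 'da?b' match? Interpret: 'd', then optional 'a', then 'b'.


Pattern: da?b means 'd', then optional 'a', then 'b'.
Scanning 'bdadddccac' position-by-position:
  Pos 0: window 'bda' -> no
  Pos 1: window 'dad' -> no
  Pos 2: window 'add' -> no
  Pos 3: window 'ddd' -> no
  Pos 4: window 'ddc' -> no
  Pos 5: window 'dcc' -> no
  Pos 6: window 'cca' -> no
  Pos 7: window 'cac' -> no
  Pos 8: window 'ac' -> no
  Pos 9: window 'c' -> no
Total matches: 0

0


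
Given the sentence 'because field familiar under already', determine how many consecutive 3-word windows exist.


Word trigrams from [5] words:
  Trigram 1: (because field familiar)
  Trigram 2: (field familiar under)
  Trigram 3: (familiar under already)
Total word trigrams: 5 - 2 = 3

3


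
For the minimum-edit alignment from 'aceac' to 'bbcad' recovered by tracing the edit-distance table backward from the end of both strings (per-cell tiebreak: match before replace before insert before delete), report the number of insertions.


Edit distance = 4. Backtracking from cell (5, 5) with preference match > replace > insert > delete,
then listing the resulting alignment 'aceac' -> 'bbcad' left to right:
  Step 1: replace a->b
  Step 2: replace c->b
  Step 3: replace e->c
  Step 4: keep 'a'
  Step 5: replace c->d
Total insertions: 0

0


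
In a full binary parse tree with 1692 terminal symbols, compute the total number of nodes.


Leaf nodes (terminals): 1692
Internal nodes = n - 1 = 1692 - 1 = 1691
Total = leaves + internal = 1692 + 1691 = 3383

3383


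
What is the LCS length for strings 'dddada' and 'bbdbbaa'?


DP table for LCS of 'dddada' and 'bbdbbaa':
       b  b  d  b  b  a  a
    0  0  0  0  0  0  0  0
  d 0  0  0  1  1  1  1  1
  d 0  0  0  1  1  1  1  1
  d 0  0  0  1  1  1  1  1
  a 0  0  0  1  1  1  2  2
  d 0  0  0  1  1  1  2  2
  a 0  0  0  1  1  1  2  3
LCS: 'daa'
LCS length = 3

3


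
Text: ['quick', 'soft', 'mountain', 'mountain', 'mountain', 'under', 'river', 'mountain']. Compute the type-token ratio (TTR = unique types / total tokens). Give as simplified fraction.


Tokens: 8
Unique types: ('mountain', 'quick', 'river', 'soft', 'under') = 5
TTR = 5/8
Already in lowest terms.

5/8


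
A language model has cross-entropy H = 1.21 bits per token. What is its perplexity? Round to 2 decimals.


Perplexity formula: PP = 2^H
H = 1.21
PP = 2^1.21
Decompose: 2^1.21 = 2^1 * 2^0.21
2^1 = 2, 2^0.21 ~ 1.1566882
PP ~ 2 * 1.1566882 = 2.3133764
Rounded to 2 decimals: 2.31

2.31


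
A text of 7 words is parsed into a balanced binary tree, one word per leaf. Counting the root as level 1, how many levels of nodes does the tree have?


In a balanced binary tree with n leaves the deepest leaf is ceil(log2(n)) edges below the root,
so counting node levels inclusive of root and leaves gives ceil(log2(n)) + 1 levels.
log2(7) = 2.8074
ceil(2.8074) = 3
levels = 3 + 1 = 4

4


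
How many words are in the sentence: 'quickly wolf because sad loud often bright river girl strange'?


Counting words by splitting on spaces:
  Word 1: 'quickly'
  Word 2: 'wolf'
  Word 3: 'because'
  Word 4: 'sad'
  Word 5: 'loud'
  Word 6: 'often'
  Word 7: 'bright'
  Word 8: 'river'
  Word 9: 'girl'
  Word 10: 'strange'
Total words: 10

10


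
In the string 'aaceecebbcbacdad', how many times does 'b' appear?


Scanning 'aaceecebbcbacdad' for 'b':
  Position 7: 'b' -> MATCH (count: 1)
  Position 8: 'b' -> MATCH (count: 2)
  Position 10: 'b' -> MATCH (count: 3)
Total occurrences of 'b': 3

3


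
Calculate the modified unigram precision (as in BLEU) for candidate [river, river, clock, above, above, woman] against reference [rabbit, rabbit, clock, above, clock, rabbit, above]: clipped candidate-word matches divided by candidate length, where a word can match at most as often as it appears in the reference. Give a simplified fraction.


Reference word counts: {'above': 2, 'clock': 2, 'rabbit': 3}
Checking each candidate word (with clipping):
  'river' -> not in reference -> no match (matches: 0)
  'river' -> not in reference -> no match (matches: 0)
  'clock' -> in reference (ref count 2, used 1/2) -> match (matches: 1)
  'above' -> in reference (ref count 2, used 1/2) -> match (matches: 2)
  'above' -> in reference (ref count 2, used 2/2) -> match (matches: 3)
  'woman' -> not in reference -> no match (matches: 3)
Clipped matches: 3, Candidate length: 6
Precision = 3/6 = 1/2

1/2


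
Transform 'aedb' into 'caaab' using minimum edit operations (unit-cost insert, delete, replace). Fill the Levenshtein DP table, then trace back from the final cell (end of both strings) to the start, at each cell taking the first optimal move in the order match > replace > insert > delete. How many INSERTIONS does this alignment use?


Edit distance = 3. Backtracking from cell (4, 5) with preference match > replace > insert > delete,
then listing the resulting alignment 'aedb' -> 'caaab' left to right:
  Step 1: insert 'c' [insertion #1]
  Step 2: keep 'a'
  Step 3: replace e->a
  Step 4: replace d->a
  Step 5: keep 'b'
Total insertions: 1

1


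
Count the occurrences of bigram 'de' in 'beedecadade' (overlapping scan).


Scanning 'beedecadade' for bigram 'de':
  Position 0: 'be' -> no
  Position 1: 'ee' -> no
  Position 2: 'ed' -> no
  Position 3: 'de' -> MATCH
  Position 4: 'ec' -> no
  Position 5: 'ca' -> no
  Position 6: 'ad' -> no
  Position 7: 'da' -> no
  Position 8: 'ad' -> no
  Position 9: 'de' -> MATCH
Total matches: 2

2


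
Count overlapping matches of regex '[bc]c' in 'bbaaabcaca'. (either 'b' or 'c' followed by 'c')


Pattern: [bc]c means either 'b' or 'c' followed by 'c'.
Scanning 'bbaaabcaca' position-by-position:
  Pos 0: window 'bb' -> no
  Pos 1: window 'ba' -> no
  Pos 2: window 'aa' -> no
  Pos 3: window 'aa' -> no
  Pos 4: window 'ab' -> no
  Pos 5: window 'bc' -> MATCH
  Pos 6: window 'ca' -> no
  Pos 7: window 'ac' -> no
  Pos 8: window 'ca' -> no
  Pos 9: window 'a' -> no
Total matches: 1

1


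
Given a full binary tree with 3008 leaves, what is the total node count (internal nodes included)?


Leaf nodes (terminals): 3008
Internal nodes = n - 1 = 3008 - 1 = 3007
Total = leaves + internal = 3008 + 3007 = 6015

6015


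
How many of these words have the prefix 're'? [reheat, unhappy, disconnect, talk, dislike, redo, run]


Checking each word for prefix 're':
  'reheat' -> YES, starts with 're' (count: 1)
  'unhappy' -> no (count: 1)
  'disconnect' -> no (count: 1)
  'talk' -> no (count: 1)
  'dislike' -> no (count: 1)
  'redo' -> YES, starts with 're' (count: 2)
  'run' -> no (count: 2)
Total with prefix 're': 2

2


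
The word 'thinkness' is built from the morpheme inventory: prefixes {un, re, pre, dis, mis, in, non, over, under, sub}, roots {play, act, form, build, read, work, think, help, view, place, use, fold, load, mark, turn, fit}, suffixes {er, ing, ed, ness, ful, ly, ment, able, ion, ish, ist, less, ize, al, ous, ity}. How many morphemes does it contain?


Segmenting 'thinkness' against the inventory:
  'think' -> root (morpheme 1)
  'ness' -> suffix (morpheme 2)
Total morphemes: 2

2


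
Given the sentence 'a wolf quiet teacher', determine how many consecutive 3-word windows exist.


Word trigrams from [4] words:
  Trigram 1: (a wolf quiet)
  Trigram 2: (wolf quiet teacher)
Total word trigrams: 4 - 2 = 2

2


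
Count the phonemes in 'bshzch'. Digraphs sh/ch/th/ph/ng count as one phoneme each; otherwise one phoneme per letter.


Parsing 'bshzch' greedily, digraphs first:
  'b' -> consonant phoneme (phonemes so far: 1)
  'sh' -> digraph (1 consonant phoneme) (phonemes so far: 2)
  'z' -> consonant phoneme (phonemes so far: 3)
  'ch' -> digraph (1 consonant phoneme) (phonemes so far: 4)
Total phonemes: 4

4


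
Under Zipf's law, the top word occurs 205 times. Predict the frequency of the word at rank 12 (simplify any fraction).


Zipf's law: freq(rank) = f1 / rank
f1 = 205, rank = 12
freq = 205 / 12
GCD(205, 12) = 1
Simplified: 205/12

205/12


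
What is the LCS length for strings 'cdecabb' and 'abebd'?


DP table for LCS of 'cdecabb' and 'abebd':
       a  b  e  b  d
    0  0  0  0  0  0
  c 0  0  0  0  0  0
  d 0  0  0  0  0  1
  e 0  0  0  1  1  1
  c 0  0  0  1  1  1
  a 0  1  1  1  1  1
  b 0  1  2  2  2  2
  b 0  1  2  2  3  3
LCS: 'abb'
LCS length = 3

3


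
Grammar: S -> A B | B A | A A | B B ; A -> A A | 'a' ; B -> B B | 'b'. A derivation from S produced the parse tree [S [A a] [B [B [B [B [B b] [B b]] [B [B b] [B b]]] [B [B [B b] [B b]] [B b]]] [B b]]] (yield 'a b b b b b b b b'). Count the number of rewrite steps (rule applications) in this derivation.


Every bracketed nonterminal node [X ...] in the tree is produced by exactly one rule application.
Reading the tree off as a leftmost derivation:
  Step 1: S  =>  A B   (applied S -> A B)
  Step 2: A B  =>  a B   (applied A -> a)
  Step 3: a B  =>  a B B   (applied B -> B B)
  Step 4: a B B  =>  a B B B   (applied B -> B B)
  Step 5: a B B B  =>  a B B B B   (applied B -> B B)
  Step 6: a B B B B  =>  a B B B B B   (applied B -> B B)
  Step 7: a B B B B B  =>  a b B B B B   (applied B -> b)
  Step 8: a b B B B B  =>  a b b B B B   (applied B -> b)
  Step 9: a b b B B B  =>  a b b B B B B   (applied B -> B B)
  Step 10: a b b B B B B  =>  a b b b B B B   (applied B -> b)
  Step 11: a b b b B B B  =>  a b b b b B B   (applied B -> b)
  Step 12: a b b b b B B  =>  a b b b b B B B   (applied B -> B B)
  Step 13: a b b b b B B B  =>  a b b b b B B B B   (applied B -> B B)
  Step 14: a b b b b B B B B  =>  a b b b b b B B B   (applied B -> b)
  Step 15: a b b b b b B B B  =>  a b b b b b b B B   (applied B -> b)
  Step 16: a b b b b b b B B  =>  a b b b b b b b B   (applied B -> b)
  Step 17: a b b b b b b b B  =>  a b b b b b b b b   (applied B -> b)
Final yield: a b b b b b b b b
Total rewrite steps: 17

17


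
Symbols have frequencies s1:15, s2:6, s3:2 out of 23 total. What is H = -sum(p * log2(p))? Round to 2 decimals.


Computing entropy H = -sum(p_i * log2(p_i)):
  s1: p = 15/23 = 0.6522, -p*log2(p) = 0.4022
  s2: p = 6/23 = 0.2609, -p*log2(p) = 0.5057
  s3: p = 2/23 = 0.0870, -p*log2(p) = 0.3064
H = sum of terms = 1.2143
Rounded to 2 decimals: 1.21

1.21


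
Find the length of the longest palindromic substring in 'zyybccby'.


Scanning 'zyybccby' for palindromic substrings.
Substring at positions 2-7: 'ybccby'.
Check: reverse('ybccby') = 'ybccby' -> palindrome confirmed.
Neighbouring characters ('y' / '-') break symmetry, so it cannot extend further.
No longer palindromic substring exists; longest length = 6

6


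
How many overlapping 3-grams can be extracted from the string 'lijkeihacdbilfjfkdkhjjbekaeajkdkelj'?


String 'lijkeihacdbilfjfkdkhjjbekaeajkdkelj' has length L = 35.
Number of overlapping n-grams = L - n + 1
Substituting: 35 - 3 + 1 = 33

33


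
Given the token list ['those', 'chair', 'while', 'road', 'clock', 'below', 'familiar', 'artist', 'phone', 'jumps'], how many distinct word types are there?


Listing all tokens and tracking unique types:
  Token 1: 'those' -> NEW (unique so far: 1)
  Token 2: 'chair' -> NEW (unique so far: 2)
  Token 3: 'while' -> NEW (unique so far: 3)
  Token 4: 'road' -> NEW (unique so far: 4)
  Token 5: 'clock' -> NEW (unique so far: 5)
  Token 6: 'below' -> NEW (unique so far: 6)
  Token 7: 'familiar' -> NEW (unique so far: 7)
  Token 8: 'artist' -> NEW (unique so far: 8)
  Token 9: 'phone' -> NEW (unique so far: 9)
  Token 10: 'jumps' -> NEW (unique so far: 10)
Unique types: ('artist', 'below', 'chair', 'clock', 'familiar', 'jumps', 'phone', 'road', 'those', 'while')
Vocabulary size: 10

10


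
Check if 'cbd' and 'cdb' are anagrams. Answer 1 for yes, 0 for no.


Sort characters of 'cbd': 'bcd'
Sort characters of 'cdb': 'bcd'
Sorted forms match -> they ARE anagrams
Result: 1

1
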